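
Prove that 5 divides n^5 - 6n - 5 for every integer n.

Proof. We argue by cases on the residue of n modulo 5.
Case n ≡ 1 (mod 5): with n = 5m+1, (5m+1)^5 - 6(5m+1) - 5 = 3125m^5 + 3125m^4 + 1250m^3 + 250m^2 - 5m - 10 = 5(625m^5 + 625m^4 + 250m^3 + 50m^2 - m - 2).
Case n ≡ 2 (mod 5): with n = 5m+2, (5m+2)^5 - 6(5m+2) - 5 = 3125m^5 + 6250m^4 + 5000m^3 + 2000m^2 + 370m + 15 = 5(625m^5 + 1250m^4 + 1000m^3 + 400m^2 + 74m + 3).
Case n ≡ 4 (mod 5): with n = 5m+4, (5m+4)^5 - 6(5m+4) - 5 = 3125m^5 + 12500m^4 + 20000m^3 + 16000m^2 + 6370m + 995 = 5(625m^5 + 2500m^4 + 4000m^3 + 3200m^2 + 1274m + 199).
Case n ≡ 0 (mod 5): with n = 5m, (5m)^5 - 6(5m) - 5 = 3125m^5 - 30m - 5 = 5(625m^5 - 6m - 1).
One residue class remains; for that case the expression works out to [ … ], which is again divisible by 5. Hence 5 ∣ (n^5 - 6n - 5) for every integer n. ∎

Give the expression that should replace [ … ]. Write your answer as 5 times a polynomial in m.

5(625m^5 + 1875m^4 + 2250m^3 + 1350m^2 + 399m + 44)

The residues treated are {1, 2, 4, 0}, so the missing case is n ≡ 3 (mod 5); write n = 5m+3.
Then (5m+3)^5 - 6(5m+3) - 5 = 3125m^5 + 9375m^4 + 11250m^3 + 6750m^2 + 1995m + 220 = 5(625m^5 + 1875m^4 + 2250m^3 + 1350m^2 + 399m + 44).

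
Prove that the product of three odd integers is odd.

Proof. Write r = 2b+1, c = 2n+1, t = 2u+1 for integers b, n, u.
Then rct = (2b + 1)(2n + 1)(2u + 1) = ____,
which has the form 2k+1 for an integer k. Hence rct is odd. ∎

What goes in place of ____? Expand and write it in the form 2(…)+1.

Expanding: (2b + 1)(2n + 1)(2u + 1) = 8bnu + 4bn + 4bu + 2b + 4nu + 2n + 2u + 1.
Every term except the constant is even, so this is 2(4bnu + 2bn + 2bu + b + 2nu + n + u) + 1,
and 4bnu + 2bn + 2bu + b + 2nu + n + u ∈ ℤ gives the required form.

2(4bnu + 2bn + 2bu + b + 2nu + n + u) + 1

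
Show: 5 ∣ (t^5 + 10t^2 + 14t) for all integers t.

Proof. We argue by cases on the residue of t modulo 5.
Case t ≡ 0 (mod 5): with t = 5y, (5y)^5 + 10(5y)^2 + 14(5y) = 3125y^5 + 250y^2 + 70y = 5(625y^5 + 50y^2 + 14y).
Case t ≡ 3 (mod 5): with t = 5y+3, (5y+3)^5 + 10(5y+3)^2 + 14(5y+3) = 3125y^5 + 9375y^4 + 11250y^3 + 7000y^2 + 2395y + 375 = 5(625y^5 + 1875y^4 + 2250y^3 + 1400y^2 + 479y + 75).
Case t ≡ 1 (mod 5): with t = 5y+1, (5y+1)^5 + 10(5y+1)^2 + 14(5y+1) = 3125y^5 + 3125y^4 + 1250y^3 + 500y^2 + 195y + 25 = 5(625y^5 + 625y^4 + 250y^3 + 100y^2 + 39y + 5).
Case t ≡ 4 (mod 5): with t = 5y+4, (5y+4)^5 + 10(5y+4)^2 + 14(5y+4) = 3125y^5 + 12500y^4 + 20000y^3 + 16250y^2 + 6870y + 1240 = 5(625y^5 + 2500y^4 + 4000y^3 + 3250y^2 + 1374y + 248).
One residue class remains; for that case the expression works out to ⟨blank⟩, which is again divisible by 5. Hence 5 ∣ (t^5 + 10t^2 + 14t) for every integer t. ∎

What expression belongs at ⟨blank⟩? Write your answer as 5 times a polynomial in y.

Only t ≡ 2 (mod 5) is unaccounted for. Put t = 5y+2:
(5y+2)^5 + 10(5y+2)^2 + 14(5y+2) expands to 3125y^5 + 6250y^4 + 5000y^3 + 2250y^2 + 670y + 100,
and factoring out 5 leaves 5(625y^5 + 1250y^4 + 1000y^3 + 450y^2 + 134y + 20).

5(625y^5 + 1250y^4 + 1000y^3 + 450y^2 + 134y + 20)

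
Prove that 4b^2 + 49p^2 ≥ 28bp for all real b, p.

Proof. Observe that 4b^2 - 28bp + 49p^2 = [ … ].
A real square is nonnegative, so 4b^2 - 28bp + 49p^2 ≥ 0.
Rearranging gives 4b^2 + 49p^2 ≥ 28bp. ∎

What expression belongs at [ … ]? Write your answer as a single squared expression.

(2b - 7p)^2

The leading and trailing coefficients are 2^2 and 7^2, and 28 = 2·2·7, so the trinomial is (2b - 7p)^2.
Hence 4b^2 - 28bp + 49p^2 ≥ 0.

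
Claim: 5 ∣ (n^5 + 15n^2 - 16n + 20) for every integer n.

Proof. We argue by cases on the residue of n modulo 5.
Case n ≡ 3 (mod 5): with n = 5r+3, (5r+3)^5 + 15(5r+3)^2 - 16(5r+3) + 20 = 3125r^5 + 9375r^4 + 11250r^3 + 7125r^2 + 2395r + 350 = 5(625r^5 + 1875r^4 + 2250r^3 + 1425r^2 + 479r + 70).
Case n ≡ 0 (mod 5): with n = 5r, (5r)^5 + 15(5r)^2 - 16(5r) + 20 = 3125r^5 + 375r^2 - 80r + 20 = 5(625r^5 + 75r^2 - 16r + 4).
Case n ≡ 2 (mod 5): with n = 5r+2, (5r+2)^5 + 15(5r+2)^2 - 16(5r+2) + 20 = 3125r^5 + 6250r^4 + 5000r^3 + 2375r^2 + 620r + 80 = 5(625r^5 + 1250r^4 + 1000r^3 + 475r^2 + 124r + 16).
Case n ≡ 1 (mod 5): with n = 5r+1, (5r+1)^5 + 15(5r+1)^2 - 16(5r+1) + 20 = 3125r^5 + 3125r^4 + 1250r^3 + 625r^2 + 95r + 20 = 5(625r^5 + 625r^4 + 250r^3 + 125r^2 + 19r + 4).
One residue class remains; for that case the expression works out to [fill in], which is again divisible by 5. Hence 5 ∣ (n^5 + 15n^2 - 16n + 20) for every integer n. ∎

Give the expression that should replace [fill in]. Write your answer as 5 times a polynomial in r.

5(625r^5 + 2500r^4 + 4000r^3 + 3275r^2 + 1384r + 244)

Only n ≡ 4 (mod 5) is unaccounted for. Put n = 5r+4:
(5r+4)^5 + 15(5r+4)^2 - 16(5r+4) + 20 expands to 3125r^5 + 12500r^4 + 20000r^3 + 16375r^2 + 6920r + 1220,
and factoring out 5 leaves 5(625r^5 + 2500r^4 + 4000r^3 + 3275r^2 + 1384r + 244).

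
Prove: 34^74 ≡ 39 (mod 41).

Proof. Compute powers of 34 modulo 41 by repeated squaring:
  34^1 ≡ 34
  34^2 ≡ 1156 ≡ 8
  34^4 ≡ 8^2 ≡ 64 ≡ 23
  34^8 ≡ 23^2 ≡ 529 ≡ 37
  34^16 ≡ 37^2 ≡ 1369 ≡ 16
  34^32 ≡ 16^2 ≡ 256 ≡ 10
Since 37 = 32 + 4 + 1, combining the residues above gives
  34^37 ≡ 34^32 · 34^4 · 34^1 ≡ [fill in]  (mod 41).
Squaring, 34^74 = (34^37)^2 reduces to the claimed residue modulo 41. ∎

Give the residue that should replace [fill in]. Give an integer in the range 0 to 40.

34^32 · 34^4 · 34^1 ≡ 10 · 23 · 34 = 7820.
7820 mod 41 = 30, so 34^37 ≡ 30 (mod 41).

30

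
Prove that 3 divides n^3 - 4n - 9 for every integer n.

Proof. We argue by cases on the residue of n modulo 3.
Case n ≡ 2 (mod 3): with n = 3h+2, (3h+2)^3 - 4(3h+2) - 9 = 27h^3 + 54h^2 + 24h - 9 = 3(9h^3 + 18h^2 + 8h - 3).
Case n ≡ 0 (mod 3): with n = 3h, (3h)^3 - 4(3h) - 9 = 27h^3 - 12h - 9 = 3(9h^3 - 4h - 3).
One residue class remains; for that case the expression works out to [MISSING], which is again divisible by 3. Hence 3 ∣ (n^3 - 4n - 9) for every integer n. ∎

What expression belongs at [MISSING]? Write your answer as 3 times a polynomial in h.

3(9h^3 + 9h^2 - h - 4)

Only n ≡ 1 (mod 3) is unaccounted for. Put n = 3h+1:
(3h+1)^3 - 4(3h+1) - 9 expands to 27h^3 + 27h^2 - 3h - 12,
and factoring out 3 leaves 3(9h^3 + 9h^2 - h - 4).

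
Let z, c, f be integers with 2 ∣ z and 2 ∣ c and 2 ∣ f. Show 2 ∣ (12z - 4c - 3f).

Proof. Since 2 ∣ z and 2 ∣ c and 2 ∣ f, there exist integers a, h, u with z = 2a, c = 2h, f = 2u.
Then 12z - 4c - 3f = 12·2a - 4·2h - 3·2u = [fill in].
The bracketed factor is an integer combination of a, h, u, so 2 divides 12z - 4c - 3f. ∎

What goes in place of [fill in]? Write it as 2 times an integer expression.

2(12a - 4h - 3u)

Pull the common 2 out of every term: 12·2a - 4·2h - 3·2u = 2(12a - 4h - 3u).
12a - 4h - 3u is an integer, which exhibits the divisibility.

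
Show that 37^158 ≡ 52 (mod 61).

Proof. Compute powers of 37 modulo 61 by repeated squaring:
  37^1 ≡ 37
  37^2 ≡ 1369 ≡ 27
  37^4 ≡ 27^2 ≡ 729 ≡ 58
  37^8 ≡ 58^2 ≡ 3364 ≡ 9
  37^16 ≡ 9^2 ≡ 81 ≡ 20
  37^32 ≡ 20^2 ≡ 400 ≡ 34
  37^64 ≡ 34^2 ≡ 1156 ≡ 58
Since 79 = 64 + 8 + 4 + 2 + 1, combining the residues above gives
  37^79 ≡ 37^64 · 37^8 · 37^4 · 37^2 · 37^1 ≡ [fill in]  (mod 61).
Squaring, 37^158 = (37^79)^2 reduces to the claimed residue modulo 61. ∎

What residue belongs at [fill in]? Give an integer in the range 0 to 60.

33

Multiply the listed residues: 58 · 9 · 58 · 27 · 37 = 522 → 30276 → 817452 → 30245724.
Reducing modulo 61: 30245724 = 495831·61 + 33, so 37^79 ≡ 33.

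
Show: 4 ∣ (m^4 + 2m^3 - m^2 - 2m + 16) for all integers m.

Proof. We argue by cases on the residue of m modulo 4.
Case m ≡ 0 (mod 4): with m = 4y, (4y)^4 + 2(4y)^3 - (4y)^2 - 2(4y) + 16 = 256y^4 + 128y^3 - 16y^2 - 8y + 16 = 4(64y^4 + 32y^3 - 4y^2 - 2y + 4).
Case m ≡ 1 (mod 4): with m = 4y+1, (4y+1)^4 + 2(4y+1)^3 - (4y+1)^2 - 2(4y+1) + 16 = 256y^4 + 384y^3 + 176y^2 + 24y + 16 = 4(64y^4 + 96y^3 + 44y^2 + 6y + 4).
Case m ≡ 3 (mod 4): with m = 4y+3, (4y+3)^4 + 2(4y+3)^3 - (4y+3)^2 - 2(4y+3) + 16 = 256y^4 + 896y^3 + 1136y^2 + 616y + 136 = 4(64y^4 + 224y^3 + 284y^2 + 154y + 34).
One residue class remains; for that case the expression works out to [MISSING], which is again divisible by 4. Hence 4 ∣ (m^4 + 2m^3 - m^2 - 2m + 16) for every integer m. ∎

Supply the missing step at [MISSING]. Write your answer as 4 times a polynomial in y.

4(64y^4 + 160y^3 + 140y^2 + 50y + 10)

The residues treated are {0, 1, 3}, so the missing case is m ≡ 2 (mod 4); write m = 4y+2.
Then (4y+2)^4 + 2(4y+2)^3 - (4y+2)^2 - 2(4y+2) + 16 = 256y^4 + 640y^3 + 560y^2 + 200y + 40 = 4(64y^4 + 160y^3 + 140y^2 + 50y + 10).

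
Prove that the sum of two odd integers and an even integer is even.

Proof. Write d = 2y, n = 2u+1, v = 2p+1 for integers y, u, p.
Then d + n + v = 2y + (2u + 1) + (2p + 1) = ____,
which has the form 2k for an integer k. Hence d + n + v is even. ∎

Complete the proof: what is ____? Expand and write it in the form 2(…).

Expanding: 2y + (2u + 1) + (2p + 1) = 2p + 2u + 2y + 2.
Every term is even; pulling out the factor of 2 gives 2(p + u + y + 1).

2(p + u + y + 1)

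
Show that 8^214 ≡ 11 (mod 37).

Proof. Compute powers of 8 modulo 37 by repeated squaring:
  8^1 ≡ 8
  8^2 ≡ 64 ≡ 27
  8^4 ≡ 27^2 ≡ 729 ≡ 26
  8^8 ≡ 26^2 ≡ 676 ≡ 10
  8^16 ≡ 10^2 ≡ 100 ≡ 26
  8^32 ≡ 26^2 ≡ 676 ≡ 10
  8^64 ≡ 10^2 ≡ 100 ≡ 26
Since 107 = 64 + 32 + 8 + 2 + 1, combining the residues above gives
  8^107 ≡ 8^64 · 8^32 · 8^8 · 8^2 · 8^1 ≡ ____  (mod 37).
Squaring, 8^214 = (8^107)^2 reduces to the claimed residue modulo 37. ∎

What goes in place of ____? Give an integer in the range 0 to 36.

8^64 · 8^32 · 8^8 · 8^2 · 8^1 ≡ 26 · 10 · 10 · 27 · 8 = 561600.
561600 mod 37 = 14, so 8^107 ≡ 14 (mod 37).

14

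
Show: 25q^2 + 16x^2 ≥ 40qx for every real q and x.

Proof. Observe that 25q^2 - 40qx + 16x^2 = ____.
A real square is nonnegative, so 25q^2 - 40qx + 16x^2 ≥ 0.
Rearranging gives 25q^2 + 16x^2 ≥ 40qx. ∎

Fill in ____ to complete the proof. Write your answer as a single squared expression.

(5q - 4x)^2

The leading and trailing coefficients are 5^2 and 4^2, and 40 = 2·5·4, so the trinomial is (5q - 4x)^2.
Hence 25q^2 - 40qx + 16x^2 ≥ 0.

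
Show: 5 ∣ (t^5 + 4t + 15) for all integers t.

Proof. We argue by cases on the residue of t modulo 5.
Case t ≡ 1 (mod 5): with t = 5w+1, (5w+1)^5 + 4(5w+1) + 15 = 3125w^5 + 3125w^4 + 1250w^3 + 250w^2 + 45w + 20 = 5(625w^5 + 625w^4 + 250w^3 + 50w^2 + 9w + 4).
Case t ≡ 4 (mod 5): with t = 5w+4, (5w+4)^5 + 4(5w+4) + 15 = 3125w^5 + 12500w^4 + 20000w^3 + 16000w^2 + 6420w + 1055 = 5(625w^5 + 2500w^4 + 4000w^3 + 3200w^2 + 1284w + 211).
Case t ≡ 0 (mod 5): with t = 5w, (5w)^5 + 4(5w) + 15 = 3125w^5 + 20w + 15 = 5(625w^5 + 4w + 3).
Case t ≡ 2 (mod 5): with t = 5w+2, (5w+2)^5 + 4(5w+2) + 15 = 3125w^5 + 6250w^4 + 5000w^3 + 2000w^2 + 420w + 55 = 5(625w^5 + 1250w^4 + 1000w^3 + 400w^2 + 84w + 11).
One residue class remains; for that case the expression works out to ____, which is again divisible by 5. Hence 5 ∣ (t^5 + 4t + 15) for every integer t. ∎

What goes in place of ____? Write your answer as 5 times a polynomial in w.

Only t ≡ 3 (mod 5) is unaccounted for. Put t = 5w+3:
(5w+3)^5 + 4(5w+3) + 15 expands to 3125w^5 + 9375w^4 + 11250w^3 + 6750w^2 + 2045w + 270,
and factoring out 5 leaves 5(625w^5 + 1875w^4 + 2250w^3 + 1350w^2 + 409w + 54).

5(625w^5 + 1875w^4 + 2250w^3 + 1350w^2 + 409w + 54)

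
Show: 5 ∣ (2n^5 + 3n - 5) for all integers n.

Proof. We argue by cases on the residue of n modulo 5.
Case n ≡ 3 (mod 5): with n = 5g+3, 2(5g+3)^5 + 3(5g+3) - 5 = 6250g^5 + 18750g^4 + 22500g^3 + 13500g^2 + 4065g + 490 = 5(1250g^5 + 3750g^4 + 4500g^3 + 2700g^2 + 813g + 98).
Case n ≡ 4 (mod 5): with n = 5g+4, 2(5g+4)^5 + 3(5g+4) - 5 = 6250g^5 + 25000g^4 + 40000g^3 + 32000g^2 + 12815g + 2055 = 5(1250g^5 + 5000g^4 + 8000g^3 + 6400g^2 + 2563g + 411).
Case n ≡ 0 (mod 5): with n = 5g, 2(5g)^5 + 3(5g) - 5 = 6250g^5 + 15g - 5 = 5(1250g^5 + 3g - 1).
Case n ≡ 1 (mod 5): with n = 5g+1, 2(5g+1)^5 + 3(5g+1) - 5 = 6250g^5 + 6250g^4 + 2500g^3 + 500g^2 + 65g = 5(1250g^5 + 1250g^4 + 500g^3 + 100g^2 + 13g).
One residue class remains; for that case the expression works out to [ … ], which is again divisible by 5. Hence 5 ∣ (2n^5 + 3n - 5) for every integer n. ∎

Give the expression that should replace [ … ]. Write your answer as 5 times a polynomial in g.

The residues treated are {3, 4, 0, 1}, so the missing case is n ≡ 2 (mod 5); write n = 5g+2.
Then 2(5g+2)^5 + 3(5g+2) - 5 = 6250g^5 + 12500g^4 + 10000g^3 + 4000g^2 + 815g + 65 = 5(1250g^5 + 2500g^4 + 2000g^3 + 800g^2 + 163g + 13).

5(1250g^5 + 2500g^4 + 2000g^3 + 800g^2 + 163g + 13)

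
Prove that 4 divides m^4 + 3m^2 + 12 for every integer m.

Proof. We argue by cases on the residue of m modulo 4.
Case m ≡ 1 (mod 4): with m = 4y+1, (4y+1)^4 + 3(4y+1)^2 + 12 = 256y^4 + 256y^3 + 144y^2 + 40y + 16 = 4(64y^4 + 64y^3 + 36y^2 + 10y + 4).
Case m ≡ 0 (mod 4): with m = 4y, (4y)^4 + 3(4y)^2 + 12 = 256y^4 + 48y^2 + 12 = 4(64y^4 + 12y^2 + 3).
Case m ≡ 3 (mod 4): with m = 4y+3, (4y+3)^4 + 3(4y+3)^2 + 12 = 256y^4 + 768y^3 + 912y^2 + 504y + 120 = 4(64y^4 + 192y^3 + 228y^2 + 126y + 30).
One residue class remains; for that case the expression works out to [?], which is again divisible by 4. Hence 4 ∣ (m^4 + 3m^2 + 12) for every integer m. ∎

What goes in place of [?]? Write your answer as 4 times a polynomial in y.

4(64y^4 + 128y^3 + 108y^2 + 44y + 10)

The residues treated are {1, 0, 3}, so the missing case is m ≡ 2 (mod 4); write m = 4y+2.
Then (4y+2)^4 + 3(4y+2)^2 + 12 = 256y^4 + 512y^3 + 432y^2 + 176y + 40 = 4(64y^4 + 128y^3 + 108y^2 + 44y + 10).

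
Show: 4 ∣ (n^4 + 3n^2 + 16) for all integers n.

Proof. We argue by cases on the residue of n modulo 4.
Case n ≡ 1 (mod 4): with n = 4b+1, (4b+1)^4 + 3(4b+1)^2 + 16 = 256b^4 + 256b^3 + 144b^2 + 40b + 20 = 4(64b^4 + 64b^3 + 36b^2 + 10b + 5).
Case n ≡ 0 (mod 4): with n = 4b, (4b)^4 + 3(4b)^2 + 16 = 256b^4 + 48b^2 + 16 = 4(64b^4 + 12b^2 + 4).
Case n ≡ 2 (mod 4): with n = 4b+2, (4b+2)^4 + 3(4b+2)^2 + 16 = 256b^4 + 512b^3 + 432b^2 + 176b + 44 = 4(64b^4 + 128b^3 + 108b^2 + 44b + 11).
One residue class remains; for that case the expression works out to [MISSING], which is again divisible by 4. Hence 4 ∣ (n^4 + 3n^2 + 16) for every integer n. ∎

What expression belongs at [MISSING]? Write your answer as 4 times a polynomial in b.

Only n ≡ 3 (mod 4) is unaccounted for. Put n = 4b+3:
(4b+3)^4 + 3(4b+3)^2 + 16 expands to 256b^4 + 768b^3 + 912b^2 + 504b + 124,
and factoring out 4 leaves 4(64b^4 + 192b^3 + 228b^2 + 126b + 31).

4(64b^4 + 192b^3 + 228b^2 + 126b + 31)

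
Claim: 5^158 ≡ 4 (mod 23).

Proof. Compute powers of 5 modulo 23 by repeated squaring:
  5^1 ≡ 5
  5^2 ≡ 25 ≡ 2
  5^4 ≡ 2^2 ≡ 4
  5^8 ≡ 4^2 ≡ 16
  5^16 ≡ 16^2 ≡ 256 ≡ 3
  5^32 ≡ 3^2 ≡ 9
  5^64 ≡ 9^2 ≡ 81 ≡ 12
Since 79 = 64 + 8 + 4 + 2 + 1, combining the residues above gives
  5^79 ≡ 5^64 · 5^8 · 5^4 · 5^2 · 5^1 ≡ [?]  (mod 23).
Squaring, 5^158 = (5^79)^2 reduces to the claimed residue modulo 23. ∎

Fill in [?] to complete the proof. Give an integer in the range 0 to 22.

21

Multiply the listed residues: 12 · 16 · 4 · 2 · 5 = 192 → 768 → 1536 → 7680.
Reducing modulo 23: 7680 = 333·23 + 21, so 5^79 ≡ 21.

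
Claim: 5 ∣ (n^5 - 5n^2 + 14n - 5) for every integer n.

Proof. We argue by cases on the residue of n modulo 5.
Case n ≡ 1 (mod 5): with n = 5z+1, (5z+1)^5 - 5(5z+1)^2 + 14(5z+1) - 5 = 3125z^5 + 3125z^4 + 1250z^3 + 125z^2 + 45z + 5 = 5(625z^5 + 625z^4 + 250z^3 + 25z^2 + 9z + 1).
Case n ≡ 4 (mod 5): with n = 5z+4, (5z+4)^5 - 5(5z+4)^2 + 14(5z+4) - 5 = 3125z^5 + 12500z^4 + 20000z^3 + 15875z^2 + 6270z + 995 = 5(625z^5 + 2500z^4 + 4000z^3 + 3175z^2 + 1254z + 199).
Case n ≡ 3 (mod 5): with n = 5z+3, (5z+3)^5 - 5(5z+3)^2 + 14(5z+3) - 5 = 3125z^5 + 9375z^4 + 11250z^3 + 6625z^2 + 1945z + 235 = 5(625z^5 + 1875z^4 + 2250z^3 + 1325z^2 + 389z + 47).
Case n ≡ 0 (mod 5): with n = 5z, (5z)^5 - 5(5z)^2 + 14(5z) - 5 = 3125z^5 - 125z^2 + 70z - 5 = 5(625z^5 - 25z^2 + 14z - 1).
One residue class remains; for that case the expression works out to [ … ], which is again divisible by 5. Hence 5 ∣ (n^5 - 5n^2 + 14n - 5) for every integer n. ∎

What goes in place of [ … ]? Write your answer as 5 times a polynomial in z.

The residues treated are {1, 4, 3, 0}, so the missing case is n ≡ 2 (mod 5); write n = 5z+2.
Then (5z+2)^5 - 5(5z+2)^2 + 14(5z+2) - 5 = 3125z^5 + 6250z^4 + 5000z^3 + 1875z^2 + 370z + 35 = 5(625z^5 + 1250z^4 + 1000z^3 + 375z^2 + 74z + 7).

5(625z^5 + 1250z^4 + 1000z^3 + 375z^2 + 74z + 7)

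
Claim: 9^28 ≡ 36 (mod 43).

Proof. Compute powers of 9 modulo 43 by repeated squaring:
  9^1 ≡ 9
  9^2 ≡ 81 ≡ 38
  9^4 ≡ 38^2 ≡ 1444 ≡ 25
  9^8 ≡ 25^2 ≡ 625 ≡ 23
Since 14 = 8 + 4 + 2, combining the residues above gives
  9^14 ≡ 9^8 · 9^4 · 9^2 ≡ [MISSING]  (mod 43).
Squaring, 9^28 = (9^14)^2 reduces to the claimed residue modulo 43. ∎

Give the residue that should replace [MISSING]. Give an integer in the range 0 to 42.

6

Multiply the listed residues: 23 · 25 · 38 = 575 → 21850.
Reducing modulo 43: 21850 = 508·43 + 6, so 9^14 ≡ 6.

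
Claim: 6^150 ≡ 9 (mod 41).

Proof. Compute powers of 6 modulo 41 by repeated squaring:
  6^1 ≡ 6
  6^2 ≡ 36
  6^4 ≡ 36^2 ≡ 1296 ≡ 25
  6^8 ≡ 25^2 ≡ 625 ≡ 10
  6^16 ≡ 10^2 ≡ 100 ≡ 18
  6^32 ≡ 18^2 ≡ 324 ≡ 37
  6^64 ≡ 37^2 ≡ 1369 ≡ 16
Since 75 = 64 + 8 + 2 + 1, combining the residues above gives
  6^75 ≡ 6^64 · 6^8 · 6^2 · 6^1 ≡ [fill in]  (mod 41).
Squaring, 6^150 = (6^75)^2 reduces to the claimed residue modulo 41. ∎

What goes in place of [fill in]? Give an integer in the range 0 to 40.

38

6^64 · 6^8 · 6^2 · 6^1 ≡ 16 · 10 · 36 · 6 = 34560.
34560 mod 41 = 38, so 6^75 ≡ 38 (mod 41).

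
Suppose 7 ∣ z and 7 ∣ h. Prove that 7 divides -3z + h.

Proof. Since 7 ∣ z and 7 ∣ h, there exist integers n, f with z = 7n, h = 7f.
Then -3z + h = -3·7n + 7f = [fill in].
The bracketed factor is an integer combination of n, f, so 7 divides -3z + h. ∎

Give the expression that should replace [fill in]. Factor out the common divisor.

Pull the common 7 out of every term: -3·7n + 7f = 7(f - 3n).
f - 3n is an integer, which exhibits the divisibility.

7(f - 3n)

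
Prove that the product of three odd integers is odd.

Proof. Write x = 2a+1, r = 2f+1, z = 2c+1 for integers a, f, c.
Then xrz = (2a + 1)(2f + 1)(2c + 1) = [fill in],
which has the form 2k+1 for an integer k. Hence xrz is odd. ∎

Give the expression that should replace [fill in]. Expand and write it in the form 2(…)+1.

2(4acf + 2ac + 2af + a + 2cf + c + f) + 1

Expanding: (2a + 1)(2f + 1)(2c + 1) = 8acf + 4ac + 4af + 2a + 4cf + 2c + 2f + 1.
Every term except the constant is even, so this is 2(4acf + 2ac + 2af + a + 2cf + c + f) + 1,
and 4acf + 2ac + 2af + a + 2cf + c + f ∈ ℤ gives the required form.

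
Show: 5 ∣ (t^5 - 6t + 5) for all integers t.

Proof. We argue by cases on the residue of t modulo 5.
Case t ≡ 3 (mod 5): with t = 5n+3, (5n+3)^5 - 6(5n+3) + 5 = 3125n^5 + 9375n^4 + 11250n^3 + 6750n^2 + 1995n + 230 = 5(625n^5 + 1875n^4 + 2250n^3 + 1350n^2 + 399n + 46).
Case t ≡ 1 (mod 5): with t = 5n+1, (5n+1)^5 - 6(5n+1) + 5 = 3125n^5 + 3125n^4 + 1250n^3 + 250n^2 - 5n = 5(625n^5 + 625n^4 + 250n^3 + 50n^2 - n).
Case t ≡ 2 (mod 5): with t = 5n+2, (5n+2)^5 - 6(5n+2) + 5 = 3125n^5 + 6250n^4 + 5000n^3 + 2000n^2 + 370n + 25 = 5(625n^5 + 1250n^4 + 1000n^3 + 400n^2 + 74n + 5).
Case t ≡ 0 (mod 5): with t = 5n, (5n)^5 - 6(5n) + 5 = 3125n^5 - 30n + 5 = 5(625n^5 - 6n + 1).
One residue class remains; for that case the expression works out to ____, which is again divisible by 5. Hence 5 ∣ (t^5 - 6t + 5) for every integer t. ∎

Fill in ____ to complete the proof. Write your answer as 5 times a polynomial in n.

5(625n^5 + 2500n^4 + 4000n^3 + 3200n^2 + 1274n + 201)

Only t ≡ 4 (mod 5) is unaccounted for. Put t = 5n+4:
(5n+4)^5 - 6(5n+4) + 5 expands to 3125n^5 + 12500n^4 + 20000n^3 + 16000n^2 + 6370n + 1005,
and factoring out 5 leaves 5(625n^5 + 2500n^4 + 4000n^3 + 3200n^2 + 1274n + 201).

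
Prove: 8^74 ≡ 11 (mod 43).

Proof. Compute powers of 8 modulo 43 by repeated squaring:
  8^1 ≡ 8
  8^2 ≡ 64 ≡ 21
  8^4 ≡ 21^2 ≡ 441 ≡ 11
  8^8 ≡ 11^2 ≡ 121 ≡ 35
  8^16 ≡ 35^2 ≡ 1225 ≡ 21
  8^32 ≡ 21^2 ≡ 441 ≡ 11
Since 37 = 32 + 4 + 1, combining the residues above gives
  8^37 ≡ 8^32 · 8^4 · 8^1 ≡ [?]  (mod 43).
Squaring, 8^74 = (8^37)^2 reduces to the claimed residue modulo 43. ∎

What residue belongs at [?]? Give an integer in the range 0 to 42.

8^32 · 8^4 · 8^1 ≡ 11 · 11 · 8 = 968.
968 mod 43 = 22, so 8^37 ≡ 22 (mod 43).

22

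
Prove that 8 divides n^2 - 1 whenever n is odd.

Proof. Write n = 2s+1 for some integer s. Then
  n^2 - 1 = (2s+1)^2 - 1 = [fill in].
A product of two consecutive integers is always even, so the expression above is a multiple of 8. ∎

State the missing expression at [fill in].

(2s+1)^2 - 1 = 4s^2 + 4s + 1 - 1 = 4s^2 + 4s = 4s(s+1).
Since s and s+1 are consecutive, s(s+1) is even, and 4·(even) is a multiple of 8.

4s(s + 1)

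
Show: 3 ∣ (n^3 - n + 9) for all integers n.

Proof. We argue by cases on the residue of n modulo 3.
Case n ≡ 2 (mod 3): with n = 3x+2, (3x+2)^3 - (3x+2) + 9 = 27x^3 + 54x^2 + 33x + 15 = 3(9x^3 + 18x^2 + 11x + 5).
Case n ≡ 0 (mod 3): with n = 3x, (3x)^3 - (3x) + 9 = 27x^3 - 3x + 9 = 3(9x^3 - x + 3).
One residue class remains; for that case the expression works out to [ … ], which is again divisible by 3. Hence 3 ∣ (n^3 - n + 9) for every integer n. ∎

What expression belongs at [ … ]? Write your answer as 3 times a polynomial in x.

Only n ≡ 1 (mod 3) is unaccounted for. Put n = 3x+1:
(3x+1)^3 - (3x+1) + 9 expands to 27x^3 + 27x^2 + 6x + 9,
and factoring out 3 leaves 3(9x^3 + 9x^2 + 2x + 3).

3(9x^3 + 9x^2 + 2x + 3)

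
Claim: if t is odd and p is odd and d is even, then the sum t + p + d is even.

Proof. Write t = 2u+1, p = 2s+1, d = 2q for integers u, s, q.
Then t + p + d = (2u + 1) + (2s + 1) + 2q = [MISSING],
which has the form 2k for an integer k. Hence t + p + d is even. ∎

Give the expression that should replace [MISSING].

2(q + s + u + 1)

Expanding: (2u + 1) + (2s + 1) + 2q = 2q + 2s + 2u + 2.
Every term is even; pulling out the factor of 2 gives 2(q + s + u + 1).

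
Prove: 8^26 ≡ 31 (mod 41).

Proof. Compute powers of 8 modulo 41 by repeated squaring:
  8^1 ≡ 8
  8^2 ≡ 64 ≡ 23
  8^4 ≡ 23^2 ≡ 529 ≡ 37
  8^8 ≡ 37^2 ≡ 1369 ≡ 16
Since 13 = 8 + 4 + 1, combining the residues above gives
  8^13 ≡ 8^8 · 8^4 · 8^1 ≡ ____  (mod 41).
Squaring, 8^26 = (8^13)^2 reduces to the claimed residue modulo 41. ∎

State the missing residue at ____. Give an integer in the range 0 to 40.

8^8 · 8^4 · 8^1 ≡ 16 · 37 · 8 = 4736.
4736 mod 41 = 21, so 8^13 ≡ 21 (mod 41).

21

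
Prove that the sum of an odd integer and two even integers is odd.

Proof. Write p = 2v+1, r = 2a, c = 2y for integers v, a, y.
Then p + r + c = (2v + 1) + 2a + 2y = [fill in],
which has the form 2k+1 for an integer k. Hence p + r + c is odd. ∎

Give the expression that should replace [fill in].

(2v + 1) + 2a + 2y = 2a + 2v + 2y + 1
= 2(a + v + y) + 1.
Since a + v + y is an integer, the sum is of the form 2k+1 for an integer k.

2(a + v + y) + 1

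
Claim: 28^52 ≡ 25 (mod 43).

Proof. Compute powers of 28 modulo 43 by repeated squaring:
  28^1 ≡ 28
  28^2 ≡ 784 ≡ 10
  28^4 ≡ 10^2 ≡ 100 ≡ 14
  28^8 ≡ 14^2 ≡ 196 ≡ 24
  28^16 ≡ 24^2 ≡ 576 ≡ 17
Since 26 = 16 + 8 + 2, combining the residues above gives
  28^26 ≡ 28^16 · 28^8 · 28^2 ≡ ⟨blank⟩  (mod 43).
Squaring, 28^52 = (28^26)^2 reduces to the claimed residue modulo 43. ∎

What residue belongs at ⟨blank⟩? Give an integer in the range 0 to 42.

28^16 · 28^8 · 28^2 ≡ 17 · 24 · 10 = 4080.
4080 mod 43 = 38, so 28^26 ≡ 38 (mod 43).

38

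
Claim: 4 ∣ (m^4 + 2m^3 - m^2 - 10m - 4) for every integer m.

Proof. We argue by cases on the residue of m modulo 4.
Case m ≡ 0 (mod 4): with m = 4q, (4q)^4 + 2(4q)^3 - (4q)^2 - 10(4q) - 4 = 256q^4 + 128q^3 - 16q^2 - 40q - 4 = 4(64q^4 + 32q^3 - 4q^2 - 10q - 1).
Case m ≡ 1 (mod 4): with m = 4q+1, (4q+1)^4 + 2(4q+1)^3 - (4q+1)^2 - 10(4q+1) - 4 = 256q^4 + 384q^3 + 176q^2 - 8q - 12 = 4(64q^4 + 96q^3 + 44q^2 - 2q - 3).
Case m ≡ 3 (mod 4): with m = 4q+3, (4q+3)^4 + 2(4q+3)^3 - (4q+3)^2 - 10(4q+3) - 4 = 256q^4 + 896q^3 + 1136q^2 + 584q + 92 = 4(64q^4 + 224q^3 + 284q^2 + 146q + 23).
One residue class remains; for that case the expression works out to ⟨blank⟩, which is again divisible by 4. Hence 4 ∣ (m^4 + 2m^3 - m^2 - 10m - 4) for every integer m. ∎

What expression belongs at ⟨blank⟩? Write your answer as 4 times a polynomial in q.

Only m ≡ 2 (mod 4) is unaccounted for. Put m = 4q+2:
(4q+2)^4 + 2(4q+2)^3 - (4q+2)^2 - 10(4q+2) - 4 expands to 256q^4 + 640q^3 + 560q^2 + 168q + 4,
and factoring out 4 leaves 4(64q^4 + 160q^3 + 140q^2 + 42q + 1).

4(64q^4 + 160q^3 + 140q^2 + 42q + 1)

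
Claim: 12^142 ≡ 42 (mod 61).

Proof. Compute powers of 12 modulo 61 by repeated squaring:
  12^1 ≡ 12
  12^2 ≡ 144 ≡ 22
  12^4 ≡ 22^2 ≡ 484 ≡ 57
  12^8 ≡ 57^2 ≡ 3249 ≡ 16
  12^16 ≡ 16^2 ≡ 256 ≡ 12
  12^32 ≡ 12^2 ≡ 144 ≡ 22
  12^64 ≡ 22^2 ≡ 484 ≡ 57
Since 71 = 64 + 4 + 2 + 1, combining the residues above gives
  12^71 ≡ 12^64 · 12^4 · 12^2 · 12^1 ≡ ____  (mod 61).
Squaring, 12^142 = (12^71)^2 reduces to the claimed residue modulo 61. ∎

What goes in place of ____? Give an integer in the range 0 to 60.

15

12^64 · 12^4 · 12^2 · 12^1 ≡ 57 · 57 · 22 · 12 = 857736.
857736 mod 61 = 15, so 12^71 ≡ 15 (mod 61).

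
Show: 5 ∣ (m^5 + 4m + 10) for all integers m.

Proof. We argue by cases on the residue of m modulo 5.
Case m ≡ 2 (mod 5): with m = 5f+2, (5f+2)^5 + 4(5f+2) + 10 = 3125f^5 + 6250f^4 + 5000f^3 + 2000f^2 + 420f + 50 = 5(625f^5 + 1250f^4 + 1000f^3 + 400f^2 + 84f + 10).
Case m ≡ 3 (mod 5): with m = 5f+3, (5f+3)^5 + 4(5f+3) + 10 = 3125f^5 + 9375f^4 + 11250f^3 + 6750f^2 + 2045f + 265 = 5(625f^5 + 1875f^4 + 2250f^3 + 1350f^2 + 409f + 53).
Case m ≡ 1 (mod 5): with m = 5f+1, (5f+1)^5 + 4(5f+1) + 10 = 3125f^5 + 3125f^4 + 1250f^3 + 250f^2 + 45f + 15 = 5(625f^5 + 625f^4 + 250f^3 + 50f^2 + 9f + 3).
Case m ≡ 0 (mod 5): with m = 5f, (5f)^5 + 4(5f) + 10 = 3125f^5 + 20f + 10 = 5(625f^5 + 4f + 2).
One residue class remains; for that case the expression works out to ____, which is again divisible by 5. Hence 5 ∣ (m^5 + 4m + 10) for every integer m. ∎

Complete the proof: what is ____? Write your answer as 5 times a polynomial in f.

5(625f^5 + 2500f^4 + 4000f^3 + 3200f^2 + 1284f + 210)

Only m ≡ 4 (mod 5) is unaccounted for. Put m = 5f+4:
(5f+4)^5 + 4(5f+4) + 10 expands to 3125f^5 + 12500f^4 + 20000f^3 + 16000f^2 + 6420f + 1050,
and factoring out 5 leaves 5(625f^5 + 2500f^4 + 4000f^3 + 3200f^2 + 1284f + 210).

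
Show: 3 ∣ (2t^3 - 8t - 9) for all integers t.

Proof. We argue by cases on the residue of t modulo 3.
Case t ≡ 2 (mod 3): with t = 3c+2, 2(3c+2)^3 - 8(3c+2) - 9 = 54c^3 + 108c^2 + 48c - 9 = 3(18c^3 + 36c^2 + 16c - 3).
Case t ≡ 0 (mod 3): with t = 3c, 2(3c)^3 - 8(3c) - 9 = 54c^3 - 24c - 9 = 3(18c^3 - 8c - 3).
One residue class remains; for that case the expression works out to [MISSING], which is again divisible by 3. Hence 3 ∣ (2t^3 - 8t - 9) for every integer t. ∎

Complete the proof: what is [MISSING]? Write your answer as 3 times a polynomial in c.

3(18c^3 + 18c^2 - 2c - 5)

Only t ≡ 1 (mod 3) is unaccounted for. Put t = 3c+1:
2(3c+1)^3 - 8(3c+1) - 9 expands to 54c^3 + 54c^2 - 6c - 15,
and factoring out 3 leaves 3(18c^3 + 18c^2 - 2c - 5).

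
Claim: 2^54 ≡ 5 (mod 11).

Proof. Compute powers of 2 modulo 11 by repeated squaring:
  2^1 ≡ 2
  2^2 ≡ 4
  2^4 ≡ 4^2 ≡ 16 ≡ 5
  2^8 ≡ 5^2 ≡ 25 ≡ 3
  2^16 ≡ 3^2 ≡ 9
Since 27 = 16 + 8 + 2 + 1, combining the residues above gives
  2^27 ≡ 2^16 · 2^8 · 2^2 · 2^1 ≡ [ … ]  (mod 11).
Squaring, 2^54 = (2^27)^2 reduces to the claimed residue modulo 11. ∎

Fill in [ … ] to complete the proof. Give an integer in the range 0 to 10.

7

Multiply the listed residues: 9 · 3 · 4 · 2 = 27 → 108 → 216.
Reducing modulo 11: 216 = 19·11 + 7, so 2^27 ≡ 7.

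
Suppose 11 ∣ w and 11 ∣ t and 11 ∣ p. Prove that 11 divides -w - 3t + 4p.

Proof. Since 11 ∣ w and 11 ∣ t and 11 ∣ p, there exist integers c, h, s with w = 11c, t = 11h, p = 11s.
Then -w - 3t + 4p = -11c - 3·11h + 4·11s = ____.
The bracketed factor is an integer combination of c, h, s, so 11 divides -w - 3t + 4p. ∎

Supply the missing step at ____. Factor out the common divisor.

11(-c - 3h + 4s)

Each term has a factor of 11: -11c - 3·11h + 4·11s = 11·(-c - 3h + 4s).
Since -c - 3h + 4s is an integer, 11 ∣ (-w - 3t + 4p).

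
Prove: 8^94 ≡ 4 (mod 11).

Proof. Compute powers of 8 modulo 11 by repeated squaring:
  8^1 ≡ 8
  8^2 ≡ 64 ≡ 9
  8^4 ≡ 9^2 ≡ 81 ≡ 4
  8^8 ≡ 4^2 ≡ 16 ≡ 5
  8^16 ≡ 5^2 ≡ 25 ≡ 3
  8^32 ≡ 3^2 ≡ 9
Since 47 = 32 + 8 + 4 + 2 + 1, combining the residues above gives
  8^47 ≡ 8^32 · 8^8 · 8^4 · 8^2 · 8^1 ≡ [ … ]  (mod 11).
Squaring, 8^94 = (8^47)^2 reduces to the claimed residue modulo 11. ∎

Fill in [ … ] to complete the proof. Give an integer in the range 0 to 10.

2

Multiply the listed residues: 9 · 5 · 4 · 9 · 8 = 45 → 180 → 1620 → 12960.
Reducing modulo 11: 12960 = 1178·11 + 2, so 8^47 ≡ 2.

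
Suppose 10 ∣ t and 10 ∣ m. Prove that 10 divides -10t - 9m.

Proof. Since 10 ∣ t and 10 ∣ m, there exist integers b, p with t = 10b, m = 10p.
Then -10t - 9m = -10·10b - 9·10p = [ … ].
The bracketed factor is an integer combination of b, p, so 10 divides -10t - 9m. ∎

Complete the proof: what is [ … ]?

Pull the common 10 out of every term: -10·10b - 9·10p = 10(-10b - 9p).
-10b - 9p is an integer, which exhibits the divisibility.

10(-10b - 9p)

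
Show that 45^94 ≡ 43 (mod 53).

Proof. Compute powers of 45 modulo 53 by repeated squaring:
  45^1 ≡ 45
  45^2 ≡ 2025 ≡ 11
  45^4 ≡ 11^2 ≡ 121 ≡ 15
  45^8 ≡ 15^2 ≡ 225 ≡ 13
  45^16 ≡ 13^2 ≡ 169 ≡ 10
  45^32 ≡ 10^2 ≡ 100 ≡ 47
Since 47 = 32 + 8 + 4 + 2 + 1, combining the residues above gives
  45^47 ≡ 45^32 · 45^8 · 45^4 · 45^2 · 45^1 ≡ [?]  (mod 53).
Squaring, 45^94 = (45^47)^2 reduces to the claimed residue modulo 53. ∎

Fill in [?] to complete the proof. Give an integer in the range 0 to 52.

45^32 · 45^8 · 45^4 · 45^2 · 45^1 ≡ 47 · 13 · 15 · 11 · 45 = 4536675.
4536675 mod 53 = 34, so 45^47 ≡ 34 (mod 53).

34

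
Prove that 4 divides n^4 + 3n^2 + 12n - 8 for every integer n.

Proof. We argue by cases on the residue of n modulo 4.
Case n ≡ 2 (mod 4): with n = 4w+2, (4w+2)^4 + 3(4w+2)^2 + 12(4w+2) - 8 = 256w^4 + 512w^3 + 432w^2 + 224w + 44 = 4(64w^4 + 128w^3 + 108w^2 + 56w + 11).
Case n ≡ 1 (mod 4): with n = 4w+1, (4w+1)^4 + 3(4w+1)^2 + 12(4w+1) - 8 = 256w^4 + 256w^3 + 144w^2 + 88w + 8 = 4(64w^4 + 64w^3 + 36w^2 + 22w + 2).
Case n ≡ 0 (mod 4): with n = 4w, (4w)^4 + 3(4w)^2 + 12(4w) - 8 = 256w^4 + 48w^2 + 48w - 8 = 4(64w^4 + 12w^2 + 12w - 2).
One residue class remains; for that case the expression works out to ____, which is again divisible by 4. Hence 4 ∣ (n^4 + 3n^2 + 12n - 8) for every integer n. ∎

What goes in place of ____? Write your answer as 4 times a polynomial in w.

Only n ≡ 3 (mod 4) is unaccounted for. Put n = 4w+3:
(4w+3)^4 + 3(4w+3)^2 + 12(4w+3) - 8 expands to 256w^4 + 768w^3 + 912w^2 + 552w + 136,
and factoring out 4 leaves 4(64w^4 + 192w^3 + 228w^2 + 138w + 34).

4(64w^4 + 192w^3 + 228w^2 + 138w + 34)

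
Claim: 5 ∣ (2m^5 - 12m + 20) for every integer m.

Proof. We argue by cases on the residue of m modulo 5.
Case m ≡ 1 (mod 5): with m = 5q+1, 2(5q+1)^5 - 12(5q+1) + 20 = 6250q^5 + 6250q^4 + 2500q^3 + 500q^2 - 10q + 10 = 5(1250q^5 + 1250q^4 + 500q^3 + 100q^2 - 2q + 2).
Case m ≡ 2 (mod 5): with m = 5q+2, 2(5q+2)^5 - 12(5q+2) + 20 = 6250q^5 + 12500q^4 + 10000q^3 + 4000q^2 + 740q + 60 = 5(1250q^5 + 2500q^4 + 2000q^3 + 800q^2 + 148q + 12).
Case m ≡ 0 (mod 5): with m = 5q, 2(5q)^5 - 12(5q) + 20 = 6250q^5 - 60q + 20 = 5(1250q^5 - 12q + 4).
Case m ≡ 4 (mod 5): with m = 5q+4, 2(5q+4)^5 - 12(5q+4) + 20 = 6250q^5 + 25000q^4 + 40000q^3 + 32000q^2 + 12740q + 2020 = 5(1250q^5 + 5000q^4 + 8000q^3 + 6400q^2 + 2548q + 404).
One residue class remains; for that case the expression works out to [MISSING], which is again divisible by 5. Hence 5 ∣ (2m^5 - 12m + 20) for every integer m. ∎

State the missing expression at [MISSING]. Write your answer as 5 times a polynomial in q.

5(1250q^5 + 3750q^4 + 4500q^3 + 2700q^2 + 798q + 94)

The residues treated are {1, 2, 0, 4}, so the missing case is m ≡ 3 (mod 5); write m = 5q+3.
Then 2(5q+3)^5 - 12(5q+3) + 20 = 6250q^5 + 18750q^4 + 22500q^3 + 13500q^2 + 3990q + 470 = 5(1250q^5 + 3750q^4 + 4500q^3 + 2700q^2 + 798q + 94).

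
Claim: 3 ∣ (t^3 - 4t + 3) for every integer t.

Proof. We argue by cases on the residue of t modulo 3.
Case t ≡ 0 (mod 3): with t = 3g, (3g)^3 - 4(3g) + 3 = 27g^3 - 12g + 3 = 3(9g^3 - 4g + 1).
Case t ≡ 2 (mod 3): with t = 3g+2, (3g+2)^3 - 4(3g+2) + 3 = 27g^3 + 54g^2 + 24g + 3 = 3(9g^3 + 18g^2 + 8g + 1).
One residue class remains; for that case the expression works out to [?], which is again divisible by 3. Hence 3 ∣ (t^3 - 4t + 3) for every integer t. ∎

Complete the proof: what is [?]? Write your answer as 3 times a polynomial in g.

The residues treated are {0, 2}, so the missing case is t ≡ 1 (mod 3); write t = 3g+1.
Then (3g+1)^3 - 4(3g+1) + 3 = 27g^3 + 27g^2 - 3g = 3(9g^3 + 9g^2 - g).

3(9g^3 + 9g^2 - g)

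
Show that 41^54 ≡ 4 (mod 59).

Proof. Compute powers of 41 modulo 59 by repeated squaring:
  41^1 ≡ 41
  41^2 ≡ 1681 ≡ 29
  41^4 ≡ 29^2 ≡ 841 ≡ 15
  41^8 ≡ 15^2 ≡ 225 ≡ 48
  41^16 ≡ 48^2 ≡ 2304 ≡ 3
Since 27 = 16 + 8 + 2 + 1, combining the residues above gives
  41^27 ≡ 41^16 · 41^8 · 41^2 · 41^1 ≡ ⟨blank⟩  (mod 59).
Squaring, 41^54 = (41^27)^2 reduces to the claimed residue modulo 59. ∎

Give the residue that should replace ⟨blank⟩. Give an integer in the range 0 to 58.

41^16 · 41^8 · 41^2 · 41^1 ≡ 3 · 48 · 29 · 41 = 171216.
171216 mod 59 = 57, so 41^27 ≡ 57 (mod 59).

57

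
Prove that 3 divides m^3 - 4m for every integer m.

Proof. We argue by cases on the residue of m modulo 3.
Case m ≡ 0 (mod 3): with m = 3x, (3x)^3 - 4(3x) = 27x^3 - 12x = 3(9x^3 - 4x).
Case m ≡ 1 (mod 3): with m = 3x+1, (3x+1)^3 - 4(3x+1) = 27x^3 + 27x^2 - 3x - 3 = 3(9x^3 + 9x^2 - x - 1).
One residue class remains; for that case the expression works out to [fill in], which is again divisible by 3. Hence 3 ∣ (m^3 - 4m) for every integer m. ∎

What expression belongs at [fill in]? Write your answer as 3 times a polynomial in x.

The residues treated are {0, 1}, so the missing case is m ≡ 2 (mod 3); write m = 3x+2.
Then (3x+2)^3 - 4(3x+2) = 27x^3 + 54x^2 + 24x = 3(9x^3 + 18x^2 + 8x).

3(9x^3 + 18x^2 + 8x)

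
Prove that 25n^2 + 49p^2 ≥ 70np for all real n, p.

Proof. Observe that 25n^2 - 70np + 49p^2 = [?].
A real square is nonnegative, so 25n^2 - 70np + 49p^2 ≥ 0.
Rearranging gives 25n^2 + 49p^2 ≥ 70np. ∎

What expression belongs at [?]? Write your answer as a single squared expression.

25n^2 - 70np + 49p^2 is a perfect-square trinomial: the outer terms are (5n)^2 and (7p)^2, and the cross term is -2·5n·7p.
So 25n^2 - 70np + 49p^2 = (5n - 7p)^2 ≥ 0.

(5n - 7p)^2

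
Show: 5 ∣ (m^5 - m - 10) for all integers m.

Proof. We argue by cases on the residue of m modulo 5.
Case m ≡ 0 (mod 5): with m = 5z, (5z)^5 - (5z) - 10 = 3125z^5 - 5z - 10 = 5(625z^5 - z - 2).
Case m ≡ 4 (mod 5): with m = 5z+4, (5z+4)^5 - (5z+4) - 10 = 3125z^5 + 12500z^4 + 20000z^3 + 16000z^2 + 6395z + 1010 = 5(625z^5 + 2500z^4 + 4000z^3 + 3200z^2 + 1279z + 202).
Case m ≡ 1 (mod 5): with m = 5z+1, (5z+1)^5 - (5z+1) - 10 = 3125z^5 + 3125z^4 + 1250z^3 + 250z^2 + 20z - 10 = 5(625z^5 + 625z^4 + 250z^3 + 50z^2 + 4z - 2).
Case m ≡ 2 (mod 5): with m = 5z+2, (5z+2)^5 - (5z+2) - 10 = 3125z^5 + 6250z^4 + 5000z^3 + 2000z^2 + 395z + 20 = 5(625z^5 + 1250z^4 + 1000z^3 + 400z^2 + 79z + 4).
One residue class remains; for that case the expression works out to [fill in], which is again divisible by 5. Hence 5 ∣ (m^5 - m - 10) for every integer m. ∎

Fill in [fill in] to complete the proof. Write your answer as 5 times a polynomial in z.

The residues treated are {0, 4, 1, 2}, so the missing case is m ≡ 3 (mod 5); write m = 5z+3.
Then (5z+3)^5 - (5z+3) - 10 = 3125z^5 + 9375z^4 + 11250z^3 + 6750z^2 + 2020z + 230 = 5(625z^5 + 1875z^4 + 2250z^3 + 1350z^2 + 404z + 46).

5(625z^5 + 1875z^4 + 2250z^3 + 1350z^2 + 404z + 46)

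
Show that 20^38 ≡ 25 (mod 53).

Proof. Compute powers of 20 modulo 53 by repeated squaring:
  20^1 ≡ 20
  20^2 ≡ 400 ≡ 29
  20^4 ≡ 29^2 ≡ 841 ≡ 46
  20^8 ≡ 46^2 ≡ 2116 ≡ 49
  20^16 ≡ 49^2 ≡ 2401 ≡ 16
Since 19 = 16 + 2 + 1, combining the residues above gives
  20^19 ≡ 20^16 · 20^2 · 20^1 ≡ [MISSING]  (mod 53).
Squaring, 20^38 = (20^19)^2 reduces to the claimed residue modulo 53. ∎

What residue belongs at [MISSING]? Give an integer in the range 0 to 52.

5

20^16 · 20^2 · 20^1 ≡ 16 · 29 · 20 = 9280.
9280 mod 53 = 5, so 20^19 ≡ 5 (mod 53).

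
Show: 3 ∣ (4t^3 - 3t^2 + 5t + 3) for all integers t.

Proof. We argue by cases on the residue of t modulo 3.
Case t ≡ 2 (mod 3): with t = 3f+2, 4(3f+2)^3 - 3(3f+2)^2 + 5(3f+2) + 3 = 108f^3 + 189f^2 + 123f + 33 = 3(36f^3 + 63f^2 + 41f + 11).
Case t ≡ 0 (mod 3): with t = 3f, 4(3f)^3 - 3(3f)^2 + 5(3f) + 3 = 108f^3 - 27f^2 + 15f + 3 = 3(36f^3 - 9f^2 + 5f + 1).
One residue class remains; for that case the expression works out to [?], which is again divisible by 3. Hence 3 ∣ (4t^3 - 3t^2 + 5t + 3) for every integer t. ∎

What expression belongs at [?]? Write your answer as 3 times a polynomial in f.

The residues treated are {2, 0}, so the missing case is t ≡ 1 (mod 3); write t = 3f+1.
Then 4(3f+1)^3 - 3(3f+1)^2 + 5(3f+1) + 3 = 108f^3 + 81f^2 + 33f + 9 = 3(36f^3 + 27f^2 + 11f + 3).

3(36f^3 + 27f^2 + 11f + 3)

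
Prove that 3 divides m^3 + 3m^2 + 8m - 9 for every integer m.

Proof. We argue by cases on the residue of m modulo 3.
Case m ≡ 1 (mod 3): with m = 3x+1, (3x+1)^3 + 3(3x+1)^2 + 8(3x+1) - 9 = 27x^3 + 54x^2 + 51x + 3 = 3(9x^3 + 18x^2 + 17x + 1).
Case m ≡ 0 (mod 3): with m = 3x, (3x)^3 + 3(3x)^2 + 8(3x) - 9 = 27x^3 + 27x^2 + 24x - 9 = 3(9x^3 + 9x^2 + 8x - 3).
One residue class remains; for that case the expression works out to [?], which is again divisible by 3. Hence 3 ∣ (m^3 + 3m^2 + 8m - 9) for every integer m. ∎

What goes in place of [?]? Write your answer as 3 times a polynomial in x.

3(9x^3 + 27x^2 + 32x + 9)

The residues treated are {1, 0}, so the missing case is m ≡ 2 (mod 3); write m = 3x+2.
Then (3x+2)^3 + 3(3x+2)^2 + 8(3x+2) - 9 = 27x^3 + 81x^2 + 96x + 27 = 3(9x^3 + 27x^2 + 32x + 9).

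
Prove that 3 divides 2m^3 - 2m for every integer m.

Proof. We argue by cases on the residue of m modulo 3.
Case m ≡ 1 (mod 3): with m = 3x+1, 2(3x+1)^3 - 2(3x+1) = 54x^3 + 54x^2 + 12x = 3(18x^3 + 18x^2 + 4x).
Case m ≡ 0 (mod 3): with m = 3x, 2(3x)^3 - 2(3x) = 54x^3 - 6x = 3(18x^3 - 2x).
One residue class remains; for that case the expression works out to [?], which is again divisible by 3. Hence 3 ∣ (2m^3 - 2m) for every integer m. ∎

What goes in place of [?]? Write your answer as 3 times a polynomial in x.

The residues treated are {1, 0}, so the missing case is m ≡ 2 (mod 3); write m = 3x+2.
Then 2(3x+2)^3 - 2(3x+2) = 54x^3 + 108x^2 + 66x + 12 = 3(18x^3 + 36x^2 + 22x + 4).

3(18x^3 + 36x^2 + 22x + 4)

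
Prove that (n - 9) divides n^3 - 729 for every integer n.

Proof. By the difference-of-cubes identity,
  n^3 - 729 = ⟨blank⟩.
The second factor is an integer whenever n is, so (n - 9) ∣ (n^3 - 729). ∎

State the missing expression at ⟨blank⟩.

(n - 9)(n^2 + 9n + 81)

Polynomial division of n^3 - 729 by n - 9 leaves remainder 0 and quotient n^2 + 9n + 81.
Hence n^3 - 729 = (n - 9)(n^2 + 9n + 81).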